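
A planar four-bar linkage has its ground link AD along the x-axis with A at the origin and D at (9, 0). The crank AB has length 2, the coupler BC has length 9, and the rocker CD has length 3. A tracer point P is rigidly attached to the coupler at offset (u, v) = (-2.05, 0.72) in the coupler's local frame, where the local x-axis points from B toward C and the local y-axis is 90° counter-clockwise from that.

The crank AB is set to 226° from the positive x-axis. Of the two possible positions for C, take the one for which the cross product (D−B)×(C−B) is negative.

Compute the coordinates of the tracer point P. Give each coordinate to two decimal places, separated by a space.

-3.33 -0.46

A=(0,0), D=(9.00,0)
B = A + 2.00·(cos226°, sin226°) = (-1.3893, -1.4387)
|BD| = 10.4885
circle(B,9.00) ∩ circle(D,3.00): a=8.6766, h=2.3910
  candidates: C₊=(6.8773,2.1199) cross=25.078; C₋=(7.5332,-2.6170) cross=-25.078
  mode - wants cross < 0 → take C=(7.5332,-2.6170) (cross=-25.078)
ex = (C−B)/|BC| = (0.9914,-0.1309); ey = (0.1309,0.9914)
P = B + -2.05·ex + 0.72·ey = (-3.3274,-0.4565)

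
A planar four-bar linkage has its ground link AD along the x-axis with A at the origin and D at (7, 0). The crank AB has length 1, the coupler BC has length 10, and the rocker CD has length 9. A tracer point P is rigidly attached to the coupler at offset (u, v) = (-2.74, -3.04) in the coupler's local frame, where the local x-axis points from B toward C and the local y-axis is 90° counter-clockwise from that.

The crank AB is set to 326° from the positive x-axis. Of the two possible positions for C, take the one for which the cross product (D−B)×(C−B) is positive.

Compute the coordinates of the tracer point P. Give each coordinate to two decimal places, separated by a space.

2.59 -4.25

A=(0,0), D=(7.00,0)
B = A + 1.00·(cos326°, sin326°) = (0.8290, -0.5592)
|BD| = 6.1962
circle(B,10.00) ∩ circle(D,9.00): a=4.6313, h=8.8629
  candidates: C₊=(4.6416,8.6855) cross=54.917; C₋=(6.2413,-8.9680) cross=-54.917
  mode + wants cross > 0 → take C=(4.6416,8.6855) (cross=54.917)
ex = (C−B)/|BC| = (0.3813,0.9245); ey = (-0.9245,0.3813)
P = B + -2.74·ex + -3.04·ey = (2.5948,-4.2513)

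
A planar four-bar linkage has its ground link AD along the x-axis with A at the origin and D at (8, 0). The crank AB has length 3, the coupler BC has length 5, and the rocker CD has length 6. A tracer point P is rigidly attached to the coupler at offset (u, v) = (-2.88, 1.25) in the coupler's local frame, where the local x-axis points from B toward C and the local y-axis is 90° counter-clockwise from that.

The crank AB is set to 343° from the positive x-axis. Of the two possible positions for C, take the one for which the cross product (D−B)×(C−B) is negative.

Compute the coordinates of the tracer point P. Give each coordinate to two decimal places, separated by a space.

2.64 2.25

A=(0,0), D=(8.00,0)
B = A + 3.00·(cos343°, sin343°) = (2.8689, -0.8771)
|BD| = 5.2055
circle(B,5.00) ∩ circle(D,6.00): a=1.5462, h=4.7549
  candidates: C₊=(3.5918,4.0704) cross=24.752; C₋=(5.1942,-5.3035) cross=-24.752
  mode - wants cross < 0 → take C=(5.1942,-5.3035) (cross=-24.752)
ex = (C−B)/|BC| = (0.4651,-0.8853); ey = (0.8853,0.4651)
P = B + -2.88·ex + 1.25·ey = (2.6362,2.2538)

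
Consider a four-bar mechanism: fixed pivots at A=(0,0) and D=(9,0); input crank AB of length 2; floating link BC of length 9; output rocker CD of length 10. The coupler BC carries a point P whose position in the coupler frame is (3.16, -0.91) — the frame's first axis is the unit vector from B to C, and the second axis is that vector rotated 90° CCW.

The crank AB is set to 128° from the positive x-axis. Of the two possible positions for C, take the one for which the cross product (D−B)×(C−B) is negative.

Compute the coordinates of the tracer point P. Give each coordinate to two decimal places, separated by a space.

-1.04 -1.71

A=(0,0), D=(9.00,0)
B = A + 2.00·(cos128°, sin128°) = (-1.2313, 1.5760)
|BD| = 10.3520
circle(B,9.00) ∩ circle(D,10.00): a=4.2583, h=7.9289
  candidates: C₊=(4.1845,8.7642) cross=82.080; C₋=(1.7702,-6.9087) cross=-82.080
  mode - wants cross < 0 → take C=(1.7702,-6.9087) (cross=-82.080)
ex = (C−B)/|BC| = (0.3335,-0.9427); ey = (0.9427,0.3335)
P = B + 3.16·ex + -0.91·ey = (-1.0353,-1.7066)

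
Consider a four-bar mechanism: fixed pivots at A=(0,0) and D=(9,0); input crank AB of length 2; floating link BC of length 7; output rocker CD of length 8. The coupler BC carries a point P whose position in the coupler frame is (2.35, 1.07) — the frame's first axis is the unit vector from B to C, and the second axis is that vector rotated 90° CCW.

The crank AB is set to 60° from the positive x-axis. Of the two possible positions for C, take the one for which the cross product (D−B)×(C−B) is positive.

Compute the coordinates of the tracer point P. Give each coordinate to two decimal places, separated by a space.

1.66 4.23

A=(0,0), D=(9.00,0)
B = A + 2.00·(cos60°, sin60°) = (1.0000, 1.7321)
|BD| = 8.1854
circle(B,7.00) ∩ circle(D,8.00): a=3.1764, h=6.2378
  candidates: C₊=(5.4244,7.1565) cross=51.059; C₋=(2.7845,-5.0367) cross=-51.059
  mode + wants cross > 0 → take C=(5.4244,7.1565) (cross=51.059)
ex = (C−B)/|BC| = (0.6321,0.7749); ey = (-0.7749,0.6321)
P = B + 2.35·ex + 1.07·ey = (1.6562,4.2294)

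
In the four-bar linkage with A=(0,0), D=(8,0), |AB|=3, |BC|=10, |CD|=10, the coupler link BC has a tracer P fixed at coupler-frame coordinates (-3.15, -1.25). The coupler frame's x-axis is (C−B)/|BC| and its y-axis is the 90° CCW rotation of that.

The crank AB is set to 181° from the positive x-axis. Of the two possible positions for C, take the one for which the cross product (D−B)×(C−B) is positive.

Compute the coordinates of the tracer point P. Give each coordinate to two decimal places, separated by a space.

A=(0,0), D=(8.00,0)
B = A + 3.00·(cos181°, sin181°) = (-2.9995, -0.0524)
|BD| = 10.9997
circle(B,10.00) ∩ circle(D,10.00): a=5.4998, h=8.3518
  candidates: C₊=(2.4605,8.3255) cross=91.867; C₋=(2.5400,-8.3778) cross=-91.867
  mode + wants cross > 0 → take C=(2.4605,8.3255) (cross=91.867)
ex = (C−B)/|BC| = (0.5460,0.8378); ey = (-0.8378,0.5460)
P = B + -3.15·ex + -1.25·ey = (-3.6722,-3.3739)

-3.67 -3.37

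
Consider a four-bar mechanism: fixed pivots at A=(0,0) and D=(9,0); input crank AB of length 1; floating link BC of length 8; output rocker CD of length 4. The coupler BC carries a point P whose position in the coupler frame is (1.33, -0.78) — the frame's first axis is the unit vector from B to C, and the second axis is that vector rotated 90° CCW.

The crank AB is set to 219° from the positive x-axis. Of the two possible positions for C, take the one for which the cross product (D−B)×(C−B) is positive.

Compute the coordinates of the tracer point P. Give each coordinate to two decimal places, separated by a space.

0.76 -0.72

A=(0,0), D=(9.00,0)
B = A + 1.00·(cos219°, sin219°) = (-0.7771, -0.6293)
|BD| = 9.7974
circle(B,8.00) ∩ circle(D,4.00): a=7.3483, h=3.1626
  candidates: C₊=(6.3529,2.9988) cross=30.985; C₋=(6.7591,-3.3134) cross=-30.985
  mode + wants cross > 0 → take C=(6.3529,2.9988) (cross=30.985)
ex = (C−B)/|BC| = (0.8913,0.4535); ey = (-0.4535,0.8913)
P = B + 1.33·ex + -0.78·ey = (0.7620,-0.7213)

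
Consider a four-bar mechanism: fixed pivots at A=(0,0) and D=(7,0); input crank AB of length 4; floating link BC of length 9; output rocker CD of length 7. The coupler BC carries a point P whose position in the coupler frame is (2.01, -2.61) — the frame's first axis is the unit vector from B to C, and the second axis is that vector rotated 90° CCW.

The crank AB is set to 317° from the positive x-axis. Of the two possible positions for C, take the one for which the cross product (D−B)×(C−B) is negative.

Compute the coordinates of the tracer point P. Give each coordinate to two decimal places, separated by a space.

4.10 -5.81

A=(0,0), D=(7.00,0)
B = A + 4.00·(cos317°, sin317°) = (2.9254, -2.7280)
|BD| = 4.9035
circle(B,9.00) ∩ circle(D,7.00): a=5.7147, h=6.9528
  candidates: C₊=(3.8060,6.2288) cross=34.093; C₋=(11.5422,-5.3262) cross=-34.093
  mode - wants cross < 0 → take C=(11.5422,-5.3262) (cross=-34.093)
ex = (C−B)/|BC| = (0.9574,-0.2887); ey = (0.2887,0.9574)
P = B + 2.01·ex + -2.61·ey = (4.0964,-5.8071)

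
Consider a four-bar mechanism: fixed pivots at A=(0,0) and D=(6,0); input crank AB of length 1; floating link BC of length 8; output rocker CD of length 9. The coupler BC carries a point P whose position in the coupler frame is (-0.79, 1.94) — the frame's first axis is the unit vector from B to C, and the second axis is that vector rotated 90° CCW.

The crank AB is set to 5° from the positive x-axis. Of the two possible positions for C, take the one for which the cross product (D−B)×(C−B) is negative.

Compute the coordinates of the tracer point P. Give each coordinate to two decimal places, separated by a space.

2.86 1.04

A=(0,0), D=(6.00,0)
B = A + 1.00·(cos5°, sin5°) = (0.9962, 0.0872)
|BD| = 5.0046
circle(B,8.00) ∩ circle(D,9.00): a=0.8038, h=7.9595
  candidates: C₊=(1.9385,8.0315) cross=39.834; C₋=(1.6613,-7.8851) cross=-39.834
  mode - wants cross < 0 → take C=(1.6613,-7.8851) (cross=-39.834)
ex = (C−B)/|BC| = (0.0831,-0.9965); ey = (0.9965,0.0831)
P = B + -0.79·ex + 1.94·ey = (2.8638,1.0357)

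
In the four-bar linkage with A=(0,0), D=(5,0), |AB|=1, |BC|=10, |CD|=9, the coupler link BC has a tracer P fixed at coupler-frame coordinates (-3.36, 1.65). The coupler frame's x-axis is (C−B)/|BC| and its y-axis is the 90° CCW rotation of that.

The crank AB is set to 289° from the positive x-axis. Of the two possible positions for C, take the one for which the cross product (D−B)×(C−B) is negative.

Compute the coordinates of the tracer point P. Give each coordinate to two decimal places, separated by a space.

A=(0,0), D=(5.00,0)
B = A + 1.00·(cos289°, sin289°) = (0.3256, -0.9455)
|BD| = 4.7691
circle(B,10.00) ∩ circle(D,9.00): a=4.3765, h=8.9914
  candidates: C₊=(2.8326,8.7351) cross=42.881; C₋=(6.3979,-8.8908) cross=-42.881
  mode - wants cross < 0 → take C=(6.3979,-8.8908) (cross=-42.881)
ex = (C−B)/|BC| = (0.6072,-0.7945); ey = (0.7945,0.6072)
P = B + -3.36·ex + 1.65·ey = (-0.4038,2.7260)

-0.40 2.73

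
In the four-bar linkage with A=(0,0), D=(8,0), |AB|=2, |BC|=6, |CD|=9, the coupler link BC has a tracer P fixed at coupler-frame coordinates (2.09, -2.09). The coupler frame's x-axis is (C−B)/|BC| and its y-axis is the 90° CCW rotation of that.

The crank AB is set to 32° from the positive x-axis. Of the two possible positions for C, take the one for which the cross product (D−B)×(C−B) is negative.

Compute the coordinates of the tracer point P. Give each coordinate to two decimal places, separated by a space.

A=(0,0), D=(8.00,0)
B = A + 2.00·(cos32°, sin32°) = (1.6961, 1.0598)
|BD| = 6.3924
circle(B,6.00) ∩ circle(D,9.00): a=-0.3236, h=5.9913
  candidates: C₊=(2.3703,7.0218) cross=38.298; C₋=(0.3836,-4.7948) cross=-38.298
  mode - wants cross < 0 → take C=(0.3836,-4.7948) (cross=-38.298)
ex = (C−B)/|BC| = (-0.2187,-0.9758); ey = (0.9758,-0.2187)
P = B + 2.09·ex + -2.09·ey = (-0.8005,-0.5224)

-0.80 -0.52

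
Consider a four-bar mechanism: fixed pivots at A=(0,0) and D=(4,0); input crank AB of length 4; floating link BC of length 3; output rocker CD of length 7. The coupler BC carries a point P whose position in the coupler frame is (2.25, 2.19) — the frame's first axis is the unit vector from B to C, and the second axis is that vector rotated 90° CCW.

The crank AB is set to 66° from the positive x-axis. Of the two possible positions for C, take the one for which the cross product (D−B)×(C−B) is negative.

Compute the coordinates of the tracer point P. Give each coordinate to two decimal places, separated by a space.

-1.25 2.39

A=(0,0), D=(4.00,0)
B = A + 4.00·(cos66°, sin66°) = (1.6269, 3.6542)
|BD| = 4.3571
circle(B,3.00) ∩ circle(D,7.00): a=-2.4116, h=1.7844
  candidates: C₊=(1.8100,6.6486) cross=7.775; C₋=(-1.1830,4.7049) cross=-7.775
  mode - wants cross < 0 → take C=(-1.1830,4.7049) (cross=-7.775)
ex = (C−B)/|BC| = (-0.9367,0.3502); ey = (-0.3502,-0.9367)
P = B + 2.25·ex + 2.19·ey = (-1.2476,2.3909)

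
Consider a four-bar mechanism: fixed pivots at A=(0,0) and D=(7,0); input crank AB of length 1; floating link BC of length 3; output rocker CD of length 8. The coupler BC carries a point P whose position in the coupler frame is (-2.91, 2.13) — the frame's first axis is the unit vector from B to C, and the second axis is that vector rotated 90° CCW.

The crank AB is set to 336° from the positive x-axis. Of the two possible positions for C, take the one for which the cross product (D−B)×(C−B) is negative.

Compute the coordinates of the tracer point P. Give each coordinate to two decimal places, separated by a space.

A=(0,0), D=(7.00,0)
B = A + 1.00·(cos336°, sin336°) = (0.9135, -0.4067)
|BD| = 6.1000
circle(B,3.00) ∩ circle(D,8.00): a=-1.4582, h=2.6218
  candidates: C₊=(-0.7162,2.1120) cross=15.993; C₋=(-0.3666,-3.1199) cross=-15.993
  mode - wants cross < 0 → take C=(-0.3666,-3.1199) (cross=-15.993)
ex = (C−B)/|BC| = (-0.4267,-0.9044); ey = (0.9044,-0.4267)
P = B + -2.91·ex + 2.13·ey = (4.0816,1.3162)

4.08 1.32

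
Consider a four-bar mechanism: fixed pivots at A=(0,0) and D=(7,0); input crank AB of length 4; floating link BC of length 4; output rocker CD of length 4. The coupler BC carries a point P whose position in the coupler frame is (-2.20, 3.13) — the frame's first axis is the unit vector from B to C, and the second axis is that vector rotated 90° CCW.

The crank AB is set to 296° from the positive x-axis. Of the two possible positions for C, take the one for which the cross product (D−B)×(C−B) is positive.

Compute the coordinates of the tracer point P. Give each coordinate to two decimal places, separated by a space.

A=(0,0), D=(7.00,0)
B = A + 4.00·(cos296°, sin296°) = (1.7535, -3.5952)
|BD| = 6.3601
circle(B,4.00) ∩ circle(D,4.00): a=3.1801, h=2.4264
  candidates: C₊=(3.0052,0.2039) cross=15.432; C₋=(5.7483,-3.7991) cross=-15.432
  mode + wants cross > 0 → take C=(3.0052,0.2039) (cross=15.432)
ex = (C−B)/|BC| = (0.3129,0.9498); ey = (-0.9498,0.3129)
P = B + -2.20·ex + 3.13·ey = (-1.9078,-4.7052)

-1.91 -4.71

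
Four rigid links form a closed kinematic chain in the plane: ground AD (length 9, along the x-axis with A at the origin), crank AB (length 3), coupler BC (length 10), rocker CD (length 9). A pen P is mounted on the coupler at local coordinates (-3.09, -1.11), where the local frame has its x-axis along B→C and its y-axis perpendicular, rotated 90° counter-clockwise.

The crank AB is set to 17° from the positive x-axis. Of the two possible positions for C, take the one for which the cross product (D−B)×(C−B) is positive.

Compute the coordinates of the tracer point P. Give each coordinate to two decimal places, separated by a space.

A=(0,0), D=(9.00,0)
B = A + 3.00·(cos17°, sin17°) = (2.8689, 0.8771)
|BD| = 6.1935
circle(B,10.00) ∩ circle(D,9.00): a=4.6306, h=8.8633
  candidates: C₊=(8.7081,8.9953) cross=54.895; C₋=(6.1977,-8.5526) cross=-54.895
  mode + wants cross > 0 → take C=(8.7081,8.9953) (cross=54.895)
ex = (C−B)/|BC| = (0.5839,0.8118); ey = (-0.8118,0.5839)
P = B + -3.09·ex + -1.11·ey = (1.9657,-2.2795)

1.97 -2.28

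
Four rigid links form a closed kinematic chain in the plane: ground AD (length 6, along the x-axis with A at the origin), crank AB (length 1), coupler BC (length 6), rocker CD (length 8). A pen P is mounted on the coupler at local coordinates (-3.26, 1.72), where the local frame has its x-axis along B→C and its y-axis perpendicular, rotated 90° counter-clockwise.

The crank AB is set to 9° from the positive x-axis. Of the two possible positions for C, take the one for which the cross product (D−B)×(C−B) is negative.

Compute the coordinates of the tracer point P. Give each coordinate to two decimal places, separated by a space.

2.96 3.27

A=(0,0), D=(6.00,0)
B = A + 1.00·(cos9°, sin9°) = (0.9877, 0.1564)
|BD| = 5.0148
circle(B,6.00) ∩ circle(D,8.00): a=-0.2844, h=5.9933
  candidates: C₊=(0.8904,6.1556) cross=30.055; C₋=(0.5165,-5.8250) cross=-30.055
  mode - wants cross < 0 → take C=(0.5165,-5.8250) (cross=-30.055)
ex = (C−B)/|BC| = (-0.0785,-0.9969); ey = (0.9969,-0.0785)
P = B + -3.26·ex + 1.72·ey = (2.9584,3.2713)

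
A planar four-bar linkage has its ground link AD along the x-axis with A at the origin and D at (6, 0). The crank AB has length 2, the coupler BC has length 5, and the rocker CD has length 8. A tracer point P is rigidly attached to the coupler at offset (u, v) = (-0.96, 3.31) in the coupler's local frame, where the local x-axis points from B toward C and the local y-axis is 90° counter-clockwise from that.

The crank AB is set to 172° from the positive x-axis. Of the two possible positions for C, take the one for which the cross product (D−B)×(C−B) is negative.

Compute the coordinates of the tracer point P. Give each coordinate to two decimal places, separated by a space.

A=(0,0), D=(6.00,0)
B = A + 2.00·(cos172°, sin172°) = (-1.9805, 0.2783)
|BD| = 7.9854
circle(B,5.00) ∩ circle(D,8.00): a=1.5507, h=4.7534
  candidates: C₊=(-0.2651,4.9748) cross=37.958; C₋=(-0.5964,-4.5263) cross=-37.958
  mode - wants cross < 0 → take C=(-0.5964,-4.5263) (cross=-37.958)
ex = (C−B)/|BC| = (0.2768,-0.9609); ey = (0.9609,0.2768)
P = B + -0.96·ex + 3.31·ey = (0.9344,2.1171)

0.93 2.12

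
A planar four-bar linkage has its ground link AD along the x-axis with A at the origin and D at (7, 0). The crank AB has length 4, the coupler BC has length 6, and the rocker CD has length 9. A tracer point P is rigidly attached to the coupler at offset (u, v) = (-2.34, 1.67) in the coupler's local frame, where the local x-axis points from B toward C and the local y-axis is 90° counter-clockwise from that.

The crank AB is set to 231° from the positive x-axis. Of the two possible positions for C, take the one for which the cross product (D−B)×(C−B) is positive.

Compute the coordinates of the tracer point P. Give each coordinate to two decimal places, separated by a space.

-4.54 -5.15

A=(0,0), D=(7.00,0)
B = A + 4.00·(cos231°, sin231°) = (-2.5173, -3.1086)
|BD| = 10.0121
circle(B,6.00) ∩ circle(D,9.00): a=2.7588, h=5.3282
  candidates: C₊=(-1.5492,2.8128) cross=53.346; C₋=(1.7594,-7.3169) cross=-53.346
  mode + wants cross > 0 → take C=(-1.5492,2.8128) (cross=53.346)
ex = (C−B)/|BC| = (0.1614,0.9869); ey = (-0.9869,0.1614)
P = B + -2.34·ex + 1.67·ey = (-4.5430,-5.1485)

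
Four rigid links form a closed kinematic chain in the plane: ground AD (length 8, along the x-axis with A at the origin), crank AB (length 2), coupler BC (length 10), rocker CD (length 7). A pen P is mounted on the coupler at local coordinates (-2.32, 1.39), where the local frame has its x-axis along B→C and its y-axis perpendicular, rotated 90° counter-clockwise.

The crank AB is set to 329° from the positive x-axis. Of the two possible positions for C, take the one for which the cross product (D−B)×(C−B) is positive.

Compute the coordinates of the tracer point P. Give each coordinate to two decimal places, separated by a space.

A=(0,0), D=(8.00,0)
B = A + 2.00·(cos329°, sin329°) = (1.7143, -1.0301)
|BD| = 6.3695
circle(B,10.00) ∩ circle(D,7.00): a=7.1882, h=6.9520
  candidates: C₊=(7.6836,6.9928) cross=44.281; C₋=(9.9322,-6.7280) cross=-44.281
  mode + wants cross > 0 → take C=(7.6836,6.9928) (cross=44.281)
ex = (C−B)/|BC| = (0.5969,0.8023); ey = (-0.8023,0.5969)
P = B + -2.32·ex + 1.39·ey = (-0.7857,-2.0617)

-0.79 -2.06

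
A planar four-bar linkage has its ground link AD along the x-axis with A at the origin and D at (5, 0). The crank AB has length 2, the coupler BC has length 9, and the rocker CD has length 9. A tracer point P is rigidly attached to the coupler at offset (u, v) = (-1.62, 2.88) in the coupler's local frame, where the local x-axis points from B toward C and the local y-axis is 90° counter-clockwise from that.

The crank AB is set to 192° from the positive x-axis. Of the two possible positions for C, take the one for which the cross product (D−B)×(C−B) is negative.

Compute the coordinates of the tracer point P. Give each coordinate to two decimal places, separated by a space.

-0.09 2.31

A=(0,0), D=(5.00,0)
B = A + 2.00·(cos192°, sin192°) = (-1.9563, -0.4158)
|BD| = 6.9687
circle(B,9.00) ∩ circle(D,9.00): a=3.4844, h=8.2981
  candidates: C₊=(1.0267,8.0755) cross=57.827; C₋=(2.0170,-8.4913) cross=-57.827
  mode - wants cross < 0 → take C=(2.0170,-8.4913) (cross=-57.827)
ex = (C−B)/|BC| = (0.4415,-0.8973); ey = (0.8973,0.4415)
P = B + -1.62·ex + 2.88·ey = (-0.0873,2.3092)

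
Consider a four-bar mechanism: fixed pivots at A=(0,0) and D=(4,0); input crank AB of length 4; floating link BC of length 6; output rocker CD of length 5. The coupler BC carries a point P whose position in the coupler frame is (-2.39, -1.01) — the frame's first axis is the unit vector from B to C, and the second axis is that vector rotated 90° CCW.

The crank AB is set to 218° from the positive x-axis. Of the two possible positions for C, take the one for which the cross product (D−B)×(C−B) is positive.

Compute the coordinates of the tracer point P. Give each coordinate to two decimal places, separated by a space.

A=(0,0), D=(4.00,0)
B = A + 4.00·(cos218°, sin218°) = (-3.1520, -2.4626)
|BD| = 7.5641
circle(B,6.00) ∩ circle(D,5.00): a=4.5092, h=3.9582
  candidates: C₊=(-0.1772,2.7479) cross=29.940; C₋=(2.4001,-4.7371) cross=-29.940
  mode + wants cross > 0 → take C=(-0.1772,2.7479) (cross=29.940)
ex = (C−B)/|BC| = (0.4958,0.8684); ey = (-0.8684,0.4958)
P = B + -2.39·ex + -1.01·ey = (-3.4599,-5.0390)

-3.46 -5.04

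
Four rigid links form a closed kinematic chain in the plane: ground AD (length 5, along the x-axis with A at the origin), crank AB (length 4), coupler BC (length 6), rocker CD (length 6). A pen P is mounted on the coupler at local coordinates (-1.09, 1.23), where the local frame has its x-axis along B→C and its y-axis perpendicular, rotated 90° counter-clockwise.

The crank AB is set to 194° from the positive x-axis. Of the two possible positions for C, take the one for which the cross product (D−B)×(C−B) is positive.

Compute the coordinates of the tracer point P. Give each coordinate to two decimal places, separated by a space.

A=(0,0), D=(5.00,0)
B = A + 4.00·(cos194°, sin194°) = (-3.8812, -0.9677)
|BD| = 8.9337
circle(B,6.00) ∩ circle(D,6.00): a=4.4669, h=4.0059
  candidates: C₊=(0.1255,3.4985) cross=35.787; C₋=(0.9933,-4.4662) cross=-35.787
  mode + wants cross > 0 → take C=(0.1255,3.4985) (cross=35.787)
ex = (C−B)/|BC| = (0.6678,0.7444); ey = (-0.7444,0.6678)
P = B + -1.09·ex + 1.23·ey = (-5.5246,-0.9577)

-5.52 -0.96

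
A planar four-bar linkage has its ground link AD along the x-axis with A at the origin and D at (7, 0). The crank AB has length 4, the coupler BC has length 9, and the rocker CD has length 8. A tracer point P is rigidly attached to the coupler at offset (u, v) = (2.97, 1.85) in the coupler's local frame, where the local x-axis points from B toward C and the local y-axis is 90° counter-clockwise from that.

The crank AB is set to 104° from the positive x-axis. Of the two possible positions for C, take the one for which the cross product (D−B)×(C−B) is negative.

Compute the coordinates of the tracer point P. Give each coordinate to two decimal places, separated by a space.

1.41 1.31

A=(0,0), D=(7.00,0)
B = A + 4.00·(cos104°, sin104°) = (-0.9677, 3.8812)
|BD| = 8.8627
circle(B,9.00) ∩ circle(D,8.00): a=5.3904, h=7.2072
  candidates: C₊=(7.0346,7.9999) cross=63.875; C₋=(0.7222,-4.9587) cross=-63.875
  mode - wants cross < 0 → take C=(0.7222,-4.9587) (cross=-63.875)
ex = (C−B)/|BC| = (0.1878,-0.9822); ey = (0.9822,0.1878)
P = B + 2.97·ex + 1.85·ey = (1.4071,1.3114)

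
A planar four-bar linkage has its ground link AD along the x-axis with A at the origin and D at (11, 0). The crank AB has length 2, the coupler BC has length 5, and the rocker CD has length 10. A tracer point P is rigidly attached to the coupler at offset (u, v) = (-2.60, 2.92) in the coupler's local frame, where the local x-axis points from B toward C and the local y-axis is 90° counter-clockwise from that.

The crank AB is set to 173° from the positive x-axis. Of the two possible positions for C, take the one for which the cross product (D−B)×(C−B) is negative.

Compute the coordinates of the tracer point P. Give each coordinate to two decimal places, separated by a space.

-1.76 4.15

A=(0,0), D=(11.00,0)
B = A + 2.00·(cos173°, sin173°) = (-1.9851, 0.2437)
|BD| = 12.9874
circle(B,5.00) ∩ circle(D,10.00): a=3.6063, h=3.4634
  candidates: C₊=(1.6855,3.6388) cross=44.980; C₋=(1.5555,-3.2867) cross=-44.980
  mode - wants cross < 0 → take C=(1.5555,-3.2867) (cross=-44.980)
ex = (C−B)/|BC| = (0.7081,-0.7061); ey = (0.7061,0.7081)
P = B + -2.60·ex + 2.92·ey = (-1.7645,4.1473)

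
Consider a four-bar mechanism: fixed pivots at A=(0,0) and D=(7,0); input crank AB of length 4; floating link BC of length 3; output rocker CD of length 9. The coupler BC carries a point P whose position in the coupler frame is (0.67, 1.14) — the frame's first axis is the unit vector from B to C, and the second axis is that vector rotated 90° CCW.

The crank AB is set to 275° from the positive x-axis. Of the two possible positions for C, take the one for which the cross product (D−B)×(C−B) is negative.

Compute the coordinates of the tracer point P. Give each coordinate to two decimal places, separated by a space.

A=(0,0), D=(7.00,0)
B = A + 4.00·(cos275°, sin275°) = (0.3486, -3.9848)
|BD| = 7.7537
circle(B,3.00) ∩ circle(D,9.00): a=-0.7661, h=2.9005
  candidates: C₊=(-1.7992,-1.8903) cross=22.490; C₋=(1.1820,-6.8667) cross=-22.490
  mode - wants cross < 0 → take C=(1.1820,-6.8667) (cross=-22.490)
ex = (C−B)/|BC| = (0.2778,-0.9606); ey = (0.9606,0.2778)
P = B + 0.67·ex + 1.14·ey = (1.6299,-4.3117)

1.63 -4.31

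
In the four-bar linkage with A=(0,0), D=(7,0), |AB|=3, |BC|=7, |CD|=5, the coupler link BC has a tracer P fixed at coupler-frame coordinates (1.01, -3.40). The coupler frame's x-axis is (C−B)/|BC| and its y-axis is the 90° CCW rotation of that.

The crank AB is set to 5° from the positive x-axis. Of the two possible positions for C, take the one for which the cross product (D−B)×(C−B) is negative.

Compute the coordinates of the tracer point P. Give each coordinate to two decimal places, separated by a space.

1.13 -2.76

A=(0,0), D=(7.00,0)
B = A + 3.00·(cos5°, sin5°) = (2.9886, 0.2615)
|BD| = 4.0199
circle(B,7.00) ∩ circle(D,5.00): a=4.9951, h=4.9040
  candidates: C₊=(8.2921,4.8302) cross=19.714; C₋=(7.6541,-4.9570) cross=-19.714
  mode - wants cross < 0 → take C=(7.6541,-4.9570) (cross=-19.714)
ex = (C−B)/|BC| = (0.6665,-0.7455); ey = (0.7455,0.6665)
P = B + 1.01·ex + -3.40·ey = (1.1271,-2.7576)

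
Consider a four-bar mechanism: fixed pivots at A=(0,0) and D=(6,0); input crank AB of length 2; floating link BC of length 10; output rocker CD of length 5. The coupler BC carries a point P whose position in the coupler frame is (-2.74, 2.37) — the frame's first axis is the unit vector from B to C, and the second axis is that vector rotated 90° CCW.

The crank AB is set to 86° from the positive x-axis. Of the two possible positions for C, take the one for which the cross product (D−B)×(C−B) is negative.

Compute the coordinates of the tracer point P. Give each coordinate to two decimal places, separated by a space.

A=(0,0), D=(6.00,0)
B = A + 2.00·(cos86°, sin86°) = (0.1395, 1.9951)
|BD| = 6.1908
circle(B,10.00) ∩ circle(D,5.00): a=9.1528, h=4.0282
  candidates: C₊=(10.1022,2.8587) cross=24.938; C₋=(7.5058,-4.7679) cross=-24.938
  mode - wants cross < 0 → take C=(7.5058,-4.7679) (cross=-24.938)
ex = (C−B)/|BC| = (0.7366,-0.6763); ey = (0.6763,0.7366)
P = B + -2.74·ex + 2.37·ey = (-0.2760,5.5940)

-0.28 5.59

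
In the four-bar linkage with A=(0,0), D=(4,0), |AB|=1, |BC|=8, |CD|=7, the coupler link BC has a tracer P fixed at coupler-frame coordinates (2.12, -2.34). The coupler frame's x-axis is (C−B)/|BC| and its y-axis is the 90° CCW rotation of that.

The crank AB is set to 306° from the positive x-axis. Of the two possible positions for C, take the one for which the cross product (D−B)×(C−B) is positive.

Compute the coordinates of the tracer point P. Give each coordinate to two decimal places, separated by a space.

3.42 0.60

A=(0,0), D=(4.00,0)
B = A + 1.00·(cos306°, sin306°) = (0.5878, -0.8090)
|BD| = 3.5068
circle(B,8.00) ∩ circle(D,7.00): a=3.8921, h=6.9894
  candidates: C₊=(2.7625,6.8897) cross=24.510; C₋=(5.9873,-6.7120) cross=-24.510
  mode + wants cross > 0 → take C=(2.7625,6.8897) (cross=24.510)
ex = (C−B)/|BC| = (0.2718,0.9623); ey = (-0.9623,0.2718)
P = B + 2.12·ex + -2.34·ey = (3.4160,0.5951)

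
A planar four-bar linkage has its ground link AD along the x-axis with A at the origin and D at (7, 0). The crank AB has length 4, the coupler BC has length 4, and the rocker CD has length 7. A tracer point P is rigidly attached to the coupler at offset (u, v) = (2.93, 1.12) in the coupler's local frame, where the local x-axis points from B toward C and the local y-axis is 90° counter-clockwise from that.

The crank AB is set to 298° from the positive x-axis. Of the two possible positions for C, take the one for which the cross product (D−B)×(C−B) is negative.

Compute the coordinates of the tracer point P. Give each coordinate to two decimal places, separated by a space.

A=(0,0), D=(7.00,0)
B = A + 4.00·(cos298°, sin298°) = (1.8779, -3.5318)
|BD| = 6.2217
circle(B,4.00) ∩ circle(D,7.00): a=0.4588, h=3.9736
  candidates: C₊=(0.0000,0.0000) cross=24.723; C₋=(4.5113,-6.5426) cross=-24.723
  mode - wants cross < 0 → take C=(4.5113,-6.5426) (cross=-24.723)
ex = (C−B)/|BC| = (0.6583,-0.7527); ey = (0.7527,0.6583)
P = B + 2.93·ex + 1.12·ey = (4.6499,-4.9999)

4.65 -5.00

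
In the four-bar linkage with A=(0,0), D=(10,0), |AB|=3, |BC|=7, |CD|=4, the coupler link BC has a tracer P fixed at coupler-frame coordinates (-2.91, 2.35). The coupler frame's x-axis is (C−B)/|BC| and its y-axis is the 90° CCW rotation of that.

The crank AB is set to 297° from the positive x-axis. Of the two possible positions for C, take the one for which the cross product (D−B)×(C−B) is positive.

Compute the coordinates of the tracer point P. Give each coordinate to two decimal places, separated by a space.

A=(0,0), D=(10.00,0)
B = A + 3.00·(cos297°, sin297°) = (1.3620, -2.6730)
|BD| = 9.0422
circle(B,7.00) ∩ circle(D,4.00): a=6.3459, h=2.9547
  candidates: C₊=(6.5508,2.0255) cross=26.716; C₋=(8.2977,-3.6197) cross=-26.716
  mode + wants cross > 0 → take C=(6.5508,2.0255) (cross=26.716)
ex = (C−B)/|BC| = (0.7413,0.6712); ey = (-0.6712,0.7413)
P = B + -2.91·ex + 2.35·ey = (-2.3725,-2.8843)

-2.37 -2.88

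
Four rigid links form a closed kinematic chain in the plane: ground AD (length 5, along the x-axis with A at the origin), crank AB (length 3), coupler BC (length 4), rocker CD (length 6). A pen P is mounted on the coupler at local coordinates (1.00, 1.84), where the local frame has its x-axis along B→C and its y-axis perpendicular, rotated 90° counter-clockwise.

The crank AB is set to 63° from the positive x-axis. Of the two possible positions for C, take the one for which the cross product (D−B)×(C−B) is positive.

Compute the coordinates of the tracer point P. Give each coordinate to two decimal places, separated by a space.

A=(0,0), D=(5.00,0)
B = A + 3.00·(cos63°, sin63°) = (1.3620, 2.6730)
|BD| = 4.5145
circle(B,4.00) ∩ circle(D,6.00): a=0.0421, h=3.9998
  candidates: C₊=(3.7642,5.8714) cross=18.057; C₋=(-0.9724,-0.5752) cross=-18.057
  mode + wants cross > 0 → take C=(3.7642,5.8714) (cross=18.057)
ex = (C−B)/|BC| = (0.6006,0.7996); ey = (-0.7996,0.6006)
P = B + 1.00·ex + 1.84·ey = (0.4913,4.5776)

0.49 4.58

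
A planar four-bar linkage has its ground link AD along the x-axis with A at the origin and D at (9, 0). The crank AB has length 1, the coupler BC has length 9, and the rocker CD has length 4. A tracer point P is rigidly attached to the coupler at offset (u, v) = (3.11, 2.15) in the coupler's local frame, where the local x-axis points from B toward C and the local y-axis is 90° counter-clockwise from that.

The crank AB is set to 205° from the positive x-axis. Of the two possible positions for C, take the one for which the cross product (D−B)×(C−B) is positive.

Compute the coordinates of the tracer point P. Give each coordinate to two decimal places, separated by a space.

0.93 2.88

A=(0,0), D=(9.00,0)
B = A + 1.00·(cos205°, sin205°) = (-0.9063, -0.4226)
|BD| = 9.9153
circle(B,9.00) ∩ circle(D,4.00): a=8.2354, h=3.6301
  candidates: C₊=(7.1669,3.5552) cross=35.994; C₋=(7.4764,-3.6984) cross=-35.994
  mode + wants cross > 0 → take C=(7.1669,3.5552) (cross=35.994)
ex = (C−B)/|BC| = (0.8970,0.4420); ey = (-0.4420,0.8970)
P = B + 3.11·ex + 2.15·ey = (0.9332,2.8806)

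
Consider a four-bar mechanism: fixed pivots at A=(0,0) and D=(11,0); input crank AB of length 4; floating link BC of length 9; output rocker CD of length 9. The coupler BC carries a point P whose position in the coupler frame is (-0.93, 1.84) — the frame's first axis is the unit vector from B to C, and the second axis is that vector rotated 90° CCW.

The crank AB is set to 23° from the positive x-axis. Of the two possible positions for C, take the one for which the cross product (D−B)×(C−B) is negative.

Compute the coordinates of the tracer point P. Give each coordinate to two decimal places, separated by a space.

5.28 2.87

A=(0,0), D=(11.00,0)
B = A + 4.00·(cos23°, sin23°) = (3.6820, 1.5629)
|BD| = 7.4830
circle(B,9.00) ∩ circle(D,9.00): a=3.7415, h=8.1854
  candidates: C₊=(9.0506,8.7864) cross=61.252; C₋=(5.6314,-7.2234) cross=-61.252
  mode - wants cross < 0 → take C=(5.6314,-7.2234) (cross=-61.252)
ex = (C−B)/|BC| = (0.2166,-0.9763); ey = (0.9763,0.2166)
P = B + -0.93·ex + 1.84·ey = (5.2769,2.8694)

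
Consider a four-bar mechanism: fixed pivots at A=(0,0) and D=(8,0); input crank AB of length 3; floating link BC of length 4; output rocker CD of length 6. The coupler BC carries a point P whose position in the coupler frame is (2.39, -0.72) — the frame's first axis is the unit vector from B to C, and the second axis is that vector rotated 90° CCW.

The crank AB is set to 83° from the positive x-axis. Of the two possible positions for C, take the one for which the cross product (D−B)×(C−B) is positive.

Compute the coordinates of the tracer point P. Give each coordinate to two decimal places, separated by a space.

A=(0,0), D=(8.00,0)
B = A + 3.00·(cos83°, sin83°) = (0.3656, 2.9776)
|BD| = 8.1945
circle(B,4.00) ∩ circle(D,6.00): a=2.8769, h=2.7791
  candidates: C₊=(4.0557,4.5214) cross=22.773; C₋=(2.0361,-0.6569) cross=-22.773
  mode + wants cross > 0 → take C=(4.0557,4.5214) (cross=22.773)
ex = (C−B)/|BC| = (0.9225,0.3859); ey = (-0.3859,0.9225)
P = B + 2.39·ex + -0.72·ey = (2.8483,3.2358)

2.85 3.24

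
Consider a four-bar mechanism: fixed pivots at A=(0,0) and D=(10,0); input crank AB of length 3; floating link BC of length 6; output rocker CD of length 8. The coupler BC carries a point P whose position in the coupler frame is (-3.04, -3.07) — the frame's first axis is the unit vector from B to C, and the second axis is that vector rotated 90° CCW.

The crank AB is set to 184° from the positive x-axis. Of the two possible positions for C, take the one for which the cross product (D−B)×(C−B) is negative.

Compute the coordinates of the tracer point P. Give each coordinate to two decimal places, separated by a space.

-7.03 -1.74

A=(0,0), D=(10.00,0)
B = A + 3.00·(cos184°, sin184°) = (-2.9927, -0.2093)
|BD| = 12.9944
circle(B,6.00) ∩ circle(D,8.00): a=5.4198, h=2.5741
  candidates: C₊=(2.3850,2.4517) cross=33.448; C₋=(2.4679,-2.6957) cross=-33.448
  mode - wants cross < 0 → take C=(2.4679,-2.6957) (cross=-33.448)
ex = (C−B)/|BC| = (0.9101,-0.4144); ey = (0.4144,0.9101)
P = B + -3.04·ex + -3.07·ey = (-7.0316,-1.7435)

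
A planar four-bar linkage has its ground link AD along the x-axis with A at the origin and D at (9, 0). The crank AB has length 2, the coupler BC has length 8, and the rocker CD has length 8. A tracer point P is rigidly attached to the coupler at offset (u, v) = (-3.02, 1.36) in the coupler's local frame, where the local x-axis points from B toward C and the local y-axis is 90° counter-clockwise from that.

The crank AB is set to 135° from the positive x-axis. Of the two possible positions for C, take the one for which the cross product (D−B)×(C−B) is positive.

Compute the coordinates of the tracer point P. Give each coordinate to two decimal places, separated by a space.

-4.58 0.45

A=(0,0), D=(9.00,0)
B = A + 2.00·(cos135°, sin135°) = (-1.4142, 1.4142)
|BD| = 10.5098
circle(B,8.00) ∩ circle(D,8.00): a=5.2549, h=6.0321
  candidates: C₊=(4.6046,6.6843) cross=63.396; C₋=(2.9812,-5.2701) cross=-63.396
  mode + wants cross > 0 → take C=(4.6046,6.6843) (cross=63.396)
ex = (C−B)/|BC| = (0.7523,0.6588); ey = (-0.6588,0.7523)
P = B + -3.02·ex + 1.36·ey = (-4.5822,0.4479)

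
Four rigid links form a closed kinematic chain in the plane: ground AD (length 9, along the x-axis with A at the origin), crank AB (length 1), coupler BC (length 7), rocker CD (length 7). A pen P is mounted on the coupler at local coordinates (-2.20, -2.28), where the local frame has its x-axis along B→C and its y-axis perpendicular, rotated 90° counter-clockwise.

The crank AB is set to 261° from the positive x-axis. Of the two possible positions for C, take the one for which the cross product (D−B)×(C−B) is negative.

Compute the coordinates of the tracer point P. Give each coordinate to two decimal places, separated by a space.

-3.32 -1.17

A=(0,0), D=(9.00,0)
B = A + 1.00·(cos261°, sin261°) = (-0.1564, -0.9877)
|BD| = 9.2096
circle(B,7.00) ∩ circle(D,7.00): a=4.6048, h=5.2722
  candidates: C₊=(3.8564,4.7479) cross=48.555; C₋=(4.9872,-5.7356) cross=-48.555
  mode - wants cross < 0 → take C=(4.9872,-5.7356) (cross=-48.555)
ex = (C−B)/|BC| = (0.7348,-0.6783); ey = (0.6783,0.7348)
P = B + -2.20·ex + -2.28·ey = (-3.3195,-1.1708)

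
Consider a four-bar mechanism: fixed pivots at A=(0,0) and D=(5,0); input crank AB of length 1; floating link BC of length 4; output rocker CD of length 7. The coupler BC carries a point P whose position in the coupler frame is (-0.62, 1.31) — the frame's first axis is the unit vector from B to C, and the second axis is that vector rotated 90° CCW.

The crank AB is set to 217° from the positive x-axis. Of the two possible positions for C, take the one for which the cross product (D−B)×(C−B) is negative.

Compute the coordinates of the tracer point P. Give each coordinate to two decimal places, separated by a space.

0.42 0.18

A=(0,0), D=(5.00,0)
B = A + 1.00·(cos217°, sin217°) = (-0.7986, -0.6018)
|BD| = 5.8298
circle(B,4.00) ∩ circle(D,7.00): a=0.0846, h=3.9991
  candidates: C₊=(-1.1273,3.3847) cross=23.314; C₋=(-0.3017,-4.5708) cross=-23.314
  mode - wants cross < 0 → take C=(-0.3017,-4.5708) (cross=-23.314)
ex = (C−B)/|BC| = (0.1242,-0.9923); ey = (0.9923,0.1242)
P = B + -0.62·ex + 1.31·ey = (0.4242,0.1761)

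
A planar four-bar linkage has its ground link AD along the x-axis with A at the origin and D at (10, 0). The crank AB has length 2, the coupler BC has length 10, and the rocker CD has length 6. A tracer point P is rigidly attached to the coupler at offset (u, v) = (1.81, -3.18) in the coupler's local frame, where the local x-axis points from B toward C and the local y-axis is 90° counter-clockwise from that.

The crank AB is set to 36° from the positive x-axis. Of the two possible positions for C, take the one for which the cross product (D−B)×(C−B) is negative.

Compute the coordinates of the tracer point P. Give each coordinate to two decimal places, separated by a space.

0.67 -2.36

A=(0,0), D=(10.00,0)
B = A + 2.00·(cos36°, sin36°) = (1.6180, 1.1756)
|BD| = 8.4640
circle(B,10.00) ∩ circle(D,6.00): a=8.0127, h=5.9830
  candidates: C₊=(10.3841,5.9877) cross=50.640; C₋=(8.7221,-5.8623) cross=-50.640
  mode - wants cross < 0 → take C=(8.7221,-5.8623) (cross=-50.640)
ex = (C−B)/|BC| = (0.7104,-0.7038); ey = (0.7038,0.7104)
P = B + 1.81·ex + -3.18·ey = (0.6658,-2.3574)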